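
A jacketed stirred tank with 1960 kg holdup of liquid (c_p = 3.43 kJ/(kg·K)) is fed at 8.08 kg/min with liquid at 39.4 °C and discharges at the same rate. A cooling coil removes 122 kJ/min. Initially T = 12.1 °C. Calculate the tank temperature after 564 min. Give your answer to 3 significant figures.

32.8 °C

M c_p dT/dt = ṁ c_p (T_in − T) − Q̇.
τ = M/ṁ = 242.57 min; T_ss = T_in − Q̇/(ṁ c_p) = 39.4 − 122/(8.08·3.43) = 34.998 °C.
This is linear first-order; T(t) = T_ss + (T₀ − T_ss) e^(−t/τ).
T(564) = 34.998 + (-22.898)·e^(−564/242.57) = 34.998 + (-22.898)·0.097777 = 32.759 °C.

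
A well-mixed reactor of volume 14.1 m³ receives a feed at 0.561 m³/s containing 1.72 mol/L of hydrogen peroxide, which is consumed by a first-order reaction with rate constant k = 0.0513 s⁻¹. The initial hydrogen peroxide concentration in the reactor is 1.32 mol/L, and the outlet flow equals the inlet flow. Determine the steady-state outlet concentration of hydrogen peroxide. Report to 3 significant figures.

0.751 mol/L

Accumulation = in − out − consumed: V dC/dt = Q C_in − Q C − k V C.
At steady state: 0 = Q C_in − (Q + kV) C_ss, so C_ss = Q C_in/(Q + kV).
C_ss = 0.561·1.72/(0.561 + 0.0513·14.1) = 0.96492/1.2843 = 0.75130 mol/L.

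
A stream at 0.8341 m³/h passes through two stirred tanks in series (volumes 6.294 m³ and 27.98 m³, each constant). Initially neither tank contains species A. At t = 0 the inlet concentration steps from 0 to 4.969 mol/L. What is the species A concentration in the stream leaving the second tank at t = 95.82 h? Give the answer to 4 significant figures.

4.601 mol/L

Species balance on tank i: dCᵢ/dt = (Cᵢ₋₁ − Cᵢ)/τᵢ with τᵢ = Vᵢ/Q.
τ₁ = 6.294/0.8341 = 7.54586 h; τ₂ = 27.98/0.8341 = 33.5451 h.
Solving the cascade with C₁(0)=C₂(0)=0 gives C₂(t) = C_in[1 − (τ₁ e^(−t/τ₁) − τ₂ e^(−t/τ₂))/(τ₁ − τ₂)].
At t = 95.82: e^(−t/τ₁) = 3.05614e-06, e^(−t/τ₂) = 0.0574724.
C₂ = 4.969·[1 − (7.54586·3.05614e-06 − 33.5451·0.0574724)/(-25.9993)] = 4.969·0.925848 = 4.60054 mol/L.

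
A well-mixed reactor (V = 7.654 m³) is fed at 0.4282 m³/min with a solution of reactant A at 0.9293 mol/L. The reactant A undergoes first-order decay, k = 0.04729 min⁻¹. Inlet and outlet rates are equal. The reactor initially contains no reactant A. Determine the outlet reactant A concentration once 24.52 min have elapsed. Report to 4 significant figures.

Accumulation = in − out − consumed: V dC/dt = Q C_in − Q C − k V C.
This is linear with rate a = Q/V + k = 0.103235 min⁻¹.
C_ss = Q C_in/(Q + kV) = 0.503604 mol/L; C(t) = C_ss + (C₀ − C_ss) e^(−a t).
C(24.52) = 0.503604 + (-0.503604)·e^(−0.103235·24.52) = 0.503604 + (-0.503604)·0.0795545 = 0.463540 mol/L.

0.4635 mol/L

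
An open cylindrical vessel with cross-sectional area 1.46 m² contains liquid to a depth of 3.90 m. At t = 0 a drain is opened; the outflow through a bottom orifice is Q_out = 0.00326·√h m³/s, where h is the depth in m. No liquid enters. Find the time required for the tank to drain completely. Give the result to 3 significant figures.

1770 s

With no inflow, A dh/dt = −0.00326 √h.
This is separable: 2 d(√h)/dt = −0.00326/A, so √h = √h₀ − (0.00326/(2A)) t.
Tank is empty when √h = 0: t_empty = 2A√h₀/0.00326.
t_empty = 2·1.46·√3.90/0.00326 = 2.9200·1.9748/0.00326 = 1768.9 s.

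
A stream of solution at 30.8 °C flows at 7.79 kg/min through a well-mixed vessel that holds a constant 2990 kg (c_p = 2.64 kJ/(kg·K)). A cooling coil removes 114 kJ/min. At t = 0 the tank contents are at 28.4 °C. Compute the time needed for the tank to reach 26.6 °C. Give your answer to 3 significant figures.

M c_p dT/dt = ṁ c_p (T_in − T) − Q̇.
τ = M/ṁ = 383.83 min; T_ss = T_in − Q̇/(ṁ c_p) = 25.257 °C.
T(t) = T_ss + (T₀ − T_ss) e^(−t/τ). Set T = 26.6:
e^(−t/τ) = (26.6 − 25.257)/(28.4 − 25.257) = 0.42734
t = −383.83 · ln(0.42734) = 326.32 min.

326 min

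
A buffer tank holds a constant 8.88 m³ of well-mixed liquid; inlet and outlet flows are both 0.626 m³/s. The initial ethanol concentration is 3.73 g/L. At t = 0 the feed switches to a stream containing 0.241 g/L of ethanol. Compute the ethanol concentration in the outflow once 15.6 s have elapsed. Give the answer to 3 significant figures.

Transient balance on the dissolved component: V dC/dt = Q(C_in − C).
Rewrite as dC/dt + C/τ = C_in/τ, τ = V/Q = 14.185 s.
This is linear first-order; C(t) = C_in + (C₀ − C_in) e^(−t/τ).
C(15.6) = 0.241 + (3.73 − 0.241)·e^(−15.6/14.185) = 0.241 + (3.4890)·0.33296 = 1.4027 g/L.

1.40 g/L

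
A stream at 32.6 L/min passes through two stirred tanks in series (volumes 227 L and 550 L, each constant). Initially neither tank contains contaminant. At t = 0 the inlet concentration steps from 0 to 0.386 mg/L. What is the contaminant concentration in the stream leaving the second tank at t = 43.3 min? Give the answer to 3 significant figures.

Species balance on tank i: dCᵢ/dt = (Cᵢ₋₁ − Cᵢ)/τᵢ with τᵢ = Vᵢ/Q.
τ₁ = 227/32.6 = 6.9632 min; τ₂ = 550/32.6 = 16.871 min.
Solving the cascade with C₁(0)=C₂(0)=0 gives C₂(t) = C_in[1 − (τ₁ e^(−t/τ₁) − τ₂ e^(−t/τ₂))/(τ₁ − τ₂)].
At t = 43.3: e^(−t/τ₁) = 0.0019924, e^(−t/τ₂) = 0.076803.
C₂ = 0.386·[1 − (6.9632·0.0019924 − 16.871·0.076803)/(-9.9080)] = 0.386·0.87062 = 0.33606 mg/L.

0.336 mg/L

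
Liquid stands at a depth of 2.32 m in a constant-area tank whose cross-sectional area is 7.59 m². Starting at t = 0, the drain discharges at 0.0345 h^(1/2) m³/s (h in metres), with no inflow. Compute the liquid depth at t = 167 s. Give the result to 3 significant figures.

With no inflow, A dh/dt = −0.0345 √h.
Separate and integrate: 2(√h − √h₀) = −(0.0345/A) t.
√h = √2.32 − 0.0345·167/(2·7.59) = 1.5232 − 0.37955 = 1.1436.
h = 1.1436² = 1.3078 m.

1.31 m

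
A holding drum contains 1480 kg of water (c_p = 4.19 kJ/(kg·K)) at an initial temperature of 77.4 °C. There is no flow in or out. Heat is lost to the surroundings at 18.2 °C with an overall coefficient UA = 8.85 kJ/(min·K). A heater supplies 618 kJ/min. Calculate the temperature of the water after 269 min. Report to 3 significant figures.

80.8 °C

Lumped-capacitance energy balance: M c_p dT/dt = UA(T_amb − T) + Q̇.
dT/dt = (T_ss − T)/τ with T_ss = T_amb + Q̇/UA = 18.2 + 618/8.85 = 88.031 °C, τ = M c_p/UA = 1480·4.19/8.85 = 700.70 min.
Integrating: T(t) = T_ss + (T₀ − T_ss) e^(−t/τ).
T(269) = 88.031 + (-10.631)·0.68120 = 80.789 °C.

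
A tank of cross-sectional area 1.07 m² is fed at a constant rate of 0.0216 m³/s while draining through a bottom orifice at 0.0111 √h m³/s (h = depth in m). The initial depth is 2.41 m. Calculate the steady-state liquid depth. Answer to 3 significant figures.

3.79 m

Level balance: A dh/dt = 0.0216 − 0.0111 √h. Setting dh/dt = 0:
Q_in = 0.0111 √h_ss ⇒ √h_ss = 0.0216/0.0111 = 1.9459.
h_ss = 1.9459² = 3.7867 m. (Since h₀ = 2.41 m < h_ss, the level will rise toward this value.)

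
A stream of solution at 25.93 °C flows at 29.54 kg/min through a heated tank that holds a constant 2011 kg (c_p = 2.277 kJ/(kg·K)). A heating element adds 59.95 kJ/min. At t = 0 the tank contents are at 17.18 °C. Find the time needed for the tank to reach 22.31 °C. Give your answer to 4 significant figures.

Energy balance: M c_p dT/dt = ṁ c_p (T_in − T) + 59.95.
τ = M/ṁ = 68.0772 min; T_ss = T_in + Q̇/(ṁ c_p) = 26.8213 °C.
T(t) = T_ss + (T₀ − T_ss) e^(−t/τ). Set T = 22.31:
e^(−t/τ) = (22.31 − 26.8213)/(17.18 − 26.8213) = 0.467913
t = −68.0772 · ln(0.467913) = 51.7028 min.

51.70 min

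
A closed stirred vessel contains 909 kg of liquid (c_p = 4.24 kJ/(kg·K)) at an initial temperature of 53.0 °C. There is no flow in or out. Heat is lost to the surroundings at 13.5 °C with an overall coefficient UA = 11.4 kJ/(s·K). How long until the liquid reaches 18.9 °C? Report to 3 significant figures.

673 s

M c_p dT/dt = −UA(T − T_amb).
τ = M c_p/UA = 338.08 s; T_ss = T_amb = 13.500 °C.
T(t) = T_ss + (T₀ − T_ss)e^(−t/τ); set T = 18.9:
t = −τ ln[(T − T_ss)/(T₀ − T_ss)] = −338.08 · ln(0.13671) = 672.75 s.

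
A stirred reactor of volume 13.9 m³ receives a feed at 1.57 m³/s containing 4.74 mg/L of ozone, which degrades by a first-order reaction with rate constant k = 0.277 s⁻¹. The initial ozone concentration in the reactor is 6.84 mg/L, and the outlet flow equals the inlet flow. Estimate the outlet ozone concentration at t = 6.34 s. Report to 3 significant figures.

V dC/dt = Q(C_in − C) − k V C.
This is linear with rate a = Q/V + k = 0.38995 s⁻¹.
C_ss = Q C_in/(Q + kV) = 1.3729 mg/L; C(t) = C_ss + (C₀ − C_ss) e^(−a t).
C(6.34) = 1.3729 + (5.4671)·e^(−0.38995·6.34) = 1.3729 + (5.4671)·0.084392 = 1.8343 mg/L.

1.83 mg/L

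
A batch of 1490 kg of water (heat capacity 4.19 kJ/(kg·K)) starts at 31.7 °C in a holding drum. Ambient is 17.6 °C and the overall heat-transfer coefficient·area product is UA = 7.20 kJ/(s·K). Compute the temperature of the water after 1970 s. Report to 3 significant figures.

M c_p dT/dt = −UA(T − T_amb).
dT/dt = (T_ss − T)/τ with T_ss = T_amb = 17.600 °C, τ = M c_p/UA = 1490·4.19/7.20 = 867.10 s.
Integrating: T(t) = T_ss + (T₀ − T_ss) e^(−t/τ).
T(1970) = 17.600 + (14.100)·0.10311 = 19.054 °C.

19.1 °C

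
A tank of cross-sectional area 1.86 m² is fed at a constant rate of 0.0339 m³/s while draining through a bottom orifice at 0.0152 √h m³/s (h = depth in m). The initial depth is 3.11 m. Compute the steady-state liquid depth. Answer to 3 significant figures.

Level balance: A dh/dt = 0.0339 − 0.0152 √h. Setting dh/dt = 0:
Q_in = 0.0152 √h_ss ⇒ √h_ss = 0.0339/0.0152 = 2.2303.
h_ss = 2.2303² = 4.9741 m. (Since h₀ = 3.11 m < h_ss, the level will rise toward this value.)

4.97 m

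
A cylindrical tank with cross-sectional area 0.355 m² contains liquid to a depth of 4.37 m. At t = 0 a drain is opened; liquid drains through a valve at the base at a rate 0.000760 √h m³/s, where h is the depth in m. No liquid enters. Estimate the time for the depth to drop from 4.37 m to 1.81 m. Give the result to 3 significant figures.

Mass balance (ρ constant): A dh/dt = −0.000760 √h.
∫ h^(−1/2) dh = −(0.000760/A) ∫ dt, giving 2√h = 2√h₀ − (0.000760/A) t.
t = 2A(√h₀ − √h)/0.000760 = 2·0.355·(√4.37 − √1.81)/0.000760
  = 0.71000 × (2.0905 − 1.3454) / 0.000760 = 696.07 s.

696 s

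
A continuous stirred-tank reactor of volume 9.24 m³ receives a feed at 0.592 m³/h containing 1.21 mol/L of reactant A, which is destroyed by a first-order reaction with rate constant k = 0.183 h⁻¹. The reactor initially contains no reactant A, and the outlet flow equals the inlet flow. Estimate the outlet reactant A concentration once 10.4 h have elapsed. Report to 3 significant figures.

Species balance: V dC/dt = Q C_in − Q C − k V C.
dC/dt = (Q/V) C_in − (Q/V + k) C; effective rate a = Q/V + k = 0.064069 + 0.183 = 0.24707 h⁻¹.
C_ss = Q C_in/(Q + kV) = 0.31377 mol/L; C(t) = C_ss + (C₀ − C_ss) e^(−a t).
C(10.4) = 0.31377 + (-0.31377)·e^(−0.24707·10.4) = 0.31377 + (-0.31377)·0.076572 = 0.28975 mol/L.

0.290 mol/L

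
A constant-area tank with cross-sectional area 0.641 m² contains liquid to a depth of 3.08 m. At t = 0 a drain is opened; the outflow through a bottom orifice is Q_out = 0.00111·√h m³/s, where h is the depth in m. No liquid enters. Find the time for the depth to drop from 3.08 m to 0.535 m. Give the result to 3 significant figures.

A dh/dt = −Q_out = −0.00111 √h.
∫ h^(−1/2) dh = −(0.00111/A) ∫ dt, giving 2√h = 2√h₀ − (0.00111/A) t.
t = 2A(√h₀ − √h)/0.00111 = 2·0.641·(√3.08 − √0.535)/0.00111
  = 1.2820 × (1.7550 − 0.73144) / 0.00111 = 1182.2 s.

1180 s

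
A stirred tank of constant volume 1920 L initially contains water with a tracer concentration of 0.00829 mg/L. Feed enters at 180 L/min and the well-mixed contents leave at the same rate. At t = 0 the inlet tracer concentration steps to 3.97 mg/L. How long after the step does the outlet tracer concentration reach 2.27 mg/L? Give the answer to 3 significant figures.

9.02 min

Species balance: V dC/dt = Q(C_in − C) ⇒ τ = V/Q = 10.667 min.
C(t) = C_in + (C₀ − C_in) e^(−t/τ). Set C = 2.27 and solve for t:
e^(−t/τ) = (C − C_in)/(C₀ − C_in) = (2.27 − 3.97)/(0.00829 − 3.97) = 0.42911
t = −τ ln(…) = 10.667 × 0.84605 = 9.0245 min.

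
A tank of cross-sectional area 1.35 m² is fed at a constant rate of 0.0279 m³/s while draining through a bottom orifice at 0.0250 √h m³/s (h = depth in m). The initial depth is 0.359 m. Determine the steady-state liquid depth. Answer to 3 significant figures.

Level balance: A dh/dt = 0.0279 − 0.0250 √h. Setting dh/dt = 0:
Q_in = 0.0250 √h_ss ⇒ √h_ss = 0.0279/0.0250 = 1.1160.
h_ss = 1.1160² = 1.2455 m. (Since h₀ = 0.359 m < h_ss, the level will rise toward this value.)

1.25 m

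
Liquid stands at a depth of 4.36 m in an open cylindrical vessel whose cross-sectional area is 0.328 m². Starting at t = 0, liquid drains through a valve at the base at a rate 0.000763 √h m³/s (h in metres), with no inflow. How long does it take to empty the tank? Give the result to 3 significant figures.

1800 s

With no inflow, A dh/dt = −0.000763 √h.
Separate and integrate: 2(√h − √h₀) = −(0.000763/A) t.
Set h = 0: 2√h₀ = (0.000763/A) t_empty ⇒ t_empty = 2A√h₀/0.000763.
t_empty = 2·0.328·√4.36/0.000763 = 0.65600·2.0881/0.000763 = 1795.2 s.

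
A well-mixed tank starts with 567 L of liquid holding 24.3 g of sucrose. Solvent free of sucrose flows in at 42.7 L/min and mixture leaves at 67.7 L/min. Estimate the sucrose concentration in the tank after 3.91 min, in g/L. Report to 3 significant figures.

0.0310 g/L

Let m(t) be the amount of sucrose. Volume: V(t) = V₀ + (Q_in − Q_out) t = 567 − 25.000 t; V(3.91) = 469.25 L.
No sucrose enters, so dm/dt = −Q_out · (m/V).
Separate: dm/m = −Q_out dt/V(t) ⇒ ln(m/m₀) = −(Q_out/(Q_in−Q_out)) ln(V/V₀).
m = m₀ (V₀/V)^(Q_out/(Q_in−Q_out)) = 24.3 × (567/469.25)^(-2.7080) = 14.557 g.
C = m/V = 14.557/469.25 = 0.031021 g/L.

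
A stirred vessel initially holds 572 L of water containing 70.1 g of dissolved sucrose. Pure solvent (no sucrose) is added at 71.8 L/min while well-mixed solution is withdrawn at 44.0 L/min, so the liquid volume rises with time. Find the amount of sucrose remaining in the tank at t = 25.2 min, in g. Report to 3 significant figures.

19.8 g

Let m(t) be the amount of sucrose. Volume: V(t) = V₀ + (Q_in − Q_out) t = 572 + 27.800 t; V(25.2) = 1272.6 L.
Solute balance: dm/dt = 0 − Q_out C = −Q_out m/V(t).
dm/m = −Q_out dt/(V₀ + 27.800 t); integrating gives ln(m/m₀) = −(Q_out/(Q_in−Q_out)) ln(V/V₀).
m = m₀ (V₀/V)^(Q_out/(Q_in−Q_out)) = 70.1 × (572/1272.6)^(1.5827) = 19.773 g.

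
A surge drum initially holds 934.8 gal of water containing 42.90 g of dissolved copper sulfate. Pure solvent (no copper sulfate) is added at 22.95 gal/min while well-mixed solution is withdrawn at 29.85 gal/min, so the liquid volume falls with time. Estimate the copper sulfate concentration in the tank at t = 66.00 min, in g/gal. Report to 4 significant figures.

0.004979 g/gal

Let m(t) be the amount of copper sulfate. Volume: V(t) = V₀ + (Q_in − Q_out) t = 934.8 − 6.90000 t; V(66.00) = 479.400 gal.
No copper sulfate enters, so dm/dt = −Q_out · (m/V).
dm/m = −Q_out dt/(V₀ − 6.90000 t); integrating gives ln(m/m₀) = −(Q_out/(Q_in−Q_out)) ln(V/V₀).
m = m₀ (V₀/V)^(Q_out/(Q_in−Q_out)) = 42.90 × (934.8/479.400)^(-4.32609) = 2.38673 g.
C = m/V = 2.38673/479.400 = 0.00497857 g/gal.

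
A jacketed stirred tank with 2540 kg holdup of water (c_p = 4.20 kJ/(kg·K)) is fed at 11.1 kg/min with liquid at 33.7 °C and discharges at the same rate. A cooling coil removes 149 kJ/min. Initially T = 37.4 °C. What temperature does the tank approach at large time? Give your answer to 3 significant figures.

30.5 °C

M c_p dT/dt = ṁ c_p (T_in − T) − Q̇.
At steady state dT/dt = 0 ⇒ T_ss = T_in − Q̇/(ṁ c_p) = 33.7 − 149/(11.1·4.20) = 30.504 °C.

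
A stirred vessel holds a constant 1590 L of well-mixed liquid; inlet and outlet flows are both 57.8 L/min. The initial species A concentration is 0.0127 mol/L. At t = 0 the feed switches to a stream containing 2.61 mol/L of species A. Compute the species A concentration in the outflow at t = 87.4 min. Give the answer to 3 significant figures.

Unsteady species balance (constant V, well mixed): V dC/dt = Q(C_in − C).
Rewrite as dC/dt + C/τ = C_in/τ, τ = V/Q = 27.509 min.
C approaches C_in exponentially: C(t) = C_in + (C₀ − C_in) e^(−t/τ).
C(87.4) = 2.61 + (0.0127 − 2.61)·e^(−87.4/27.509) = 2.61 + (-2.5973)·0.041703 = 2.5017 mol/L.

2.50 mol/L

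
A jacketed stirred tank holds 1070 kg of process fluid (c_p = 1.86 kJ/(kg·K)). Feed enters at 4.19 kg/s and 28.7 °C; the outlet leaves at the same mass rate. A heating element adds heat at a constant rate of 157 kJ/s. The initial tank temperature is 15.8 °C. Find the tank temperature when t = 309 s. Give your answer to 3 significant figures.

M c_p dT/dt = ṁ c_p (T_in − T) + Q̇.
Rearrange: dT/dt = (T_ss − T)/τ with τ = M/ṁ = 255.37 s and T_ss = T_in + Q̇/(ṁ c_p) = 48.845 °C.
Integrating: T(t) = T_ss + (T₀ − T_ss) e^(−t/τ).
T(309) = 48.845 + (-33.045)·e^(−309/255.37) = 48.845 + (-33.045)·0.29819 = 38.991 °C.

39.0 °C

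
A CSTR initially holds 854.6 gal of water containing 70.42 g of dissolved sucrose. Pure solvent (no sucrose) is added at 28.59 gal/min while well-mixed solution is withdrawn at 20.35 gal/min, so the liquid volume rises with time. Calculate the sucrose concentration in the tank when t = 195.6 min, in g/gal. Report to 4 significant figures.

Let m(t) be the amount of sucrose. Volume: V(t) = V₀ + (Q_in − Q_out) t = 854.6 + 8.24000 t; V(195.6) = 2466.34 gal.
Solute balance: dm/dt = 0 − Q_out C = −Q_out m/V(t).
Separate: dm/m = −Q_out dt/V(t) ⇒ ln(m/m₀) = −(Q_out/(Q_in−Q_out)) ln(V/V₀).
m = m₀ (V₀/V)^(Q_out/(Q_in−Q_out)) = 70.42 × (854.6/2466.34)^(2.46966) = 5.13966 g.
C = m/V = 5.13966/2466.34 = 0.00208392 g/gal.

0.002084 g/gal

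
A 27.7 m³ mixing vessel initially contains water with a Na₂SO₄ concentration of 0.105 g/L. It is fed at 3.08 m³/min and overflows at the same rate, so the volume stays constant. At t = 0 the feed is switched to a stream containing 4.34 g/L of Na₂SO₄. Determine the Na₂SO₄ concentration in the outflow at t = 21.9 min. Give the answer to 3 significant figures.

3.97 g/L

Unsteady species balance (constant V, well mixed): V dC/dt = Q(C_in − C).
Time constant τ = V/Q = 27.7/3.08 = 8.9935 min.
This is linear first-order; C(t) = C_in + (C₀ − C_in) e^(−t/τ).
C(21.9) = 4.34 + (0.105 − 4.34)·e^(−21.9/8.9935) = 4.34 + (-4.2350)·0.087590 = 3.9691 g/L.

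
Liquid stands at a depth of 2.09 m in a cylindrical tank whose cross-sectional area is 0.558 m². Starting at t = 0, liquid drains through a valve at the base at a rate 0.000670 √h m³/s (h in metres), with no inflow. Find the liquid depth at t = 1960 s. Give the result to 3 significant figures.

Accumulation of liquid (constant cross-section A): A dh/dt = −0.000670 √h.
∫ h^(−1/2) dh = −(0.000670/A) ∫ dt, giving 2√h = 2√h₀ − (0.000670/A) t.
√h = √2.09 − 0.000670·1960/(2·0.558) = 1.4457 − 1.1767 = 0.26898.
h = 0.26898² = 0.072351 m.

0.0724 m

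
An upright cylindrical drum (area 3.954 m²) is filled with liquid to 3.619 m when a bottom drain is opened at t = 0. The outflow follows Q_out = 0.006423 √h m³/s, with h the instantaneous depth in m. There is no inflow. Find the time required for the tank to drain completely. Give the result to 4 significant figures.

2342 s

With no inflow, A dh/dt = −0.006423 √h.
∫ h^(−1/2) dh = −(0.006423/A) ∫ dt, giving 2√h = 2√h₀ − (0.006423/A) t.
Tank is empty when √h = 0: t_empty = 2A√h₀/0.006423.
t_empty = 2·3.954·√3.619/0.006423 = 7.90800·1.90237/0.006423 = 2342.19 s.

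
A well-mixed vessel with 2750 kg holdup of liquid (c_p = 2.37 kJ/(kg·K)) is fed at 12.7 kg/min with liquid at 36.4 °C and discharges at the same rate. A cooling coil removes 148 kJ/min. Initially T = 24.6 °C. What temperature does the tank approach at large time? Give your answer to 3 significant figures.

31.5 °C

Unsteady energy balance on the tank contents: M c_p dT/dt = ṁ c_p (T_in − T) − 148.
At steady state dT/dt = 0 ⇒ T_ss = T_in − Q̇/(ṁ c_p) = 36.4 − 148/(12.7·2.37) = 31.483 °C.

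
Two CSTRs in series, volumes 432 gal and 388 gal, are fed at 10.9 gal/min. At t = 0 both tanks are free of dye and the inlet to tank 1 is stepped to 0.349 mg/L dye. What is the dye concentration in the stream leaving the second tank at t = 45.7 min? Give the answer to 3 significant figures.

0.120 mg/L

Time constants: τᵢ = Vᵢ/Q for each well-mixed tank.
τ₁ = 432/10.9 = 39.633 min; τ₂ = 388/10.9 = 35.596 min.
Solving the cascade with C₁(0)=C₂(0)=0 gives C₂(t) = C_in[1 − (τ₁ e^(−t/τ₁) − τ₂ e^(−t/τ₂))/(τ₁ − τ₂)].
At t = 45.7: e^(−t/τ₁) = 0.31566, e^(−t/τ₂) = 0.27697.
C₂ = 0.349·[1 − (39.633·0.31566 − 35.596·0.27697)/(4.0367)] = 0.349·0.34315 = 0.11976 mg/L.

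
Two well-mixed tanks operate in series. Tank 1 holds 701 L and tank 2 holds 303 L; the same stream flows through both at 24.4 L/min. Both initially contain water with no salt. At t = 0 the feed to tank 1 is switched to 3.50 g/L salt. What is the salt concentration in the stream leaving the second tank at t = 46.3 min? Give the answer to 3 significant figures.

Time constants: τᵢ = Vᵢ/Q for each well-mixed tank.
τ₁ = 701/24.4 = 28.730 min; τ₂ = 303/24.4 = 12.418 min.
Solving the cascade with C₁(0)=C₂(0)=0 gives C₂(t) = C_in[1 − (τ₁ e^(−t/τ₁) − τ₂ e^(−t/τ₂))/(τ₁ − τ₂)].
At t = 46.3: e^(−t/τ₁) = 0.19957, e^(−t/τ₂) = 0.024030.
C₂ = 3.50·[1 − (28.730·0.19957 − 12.418·0.024030)/(16.311)] = 3.50·0.66679 = 2.3338 g/L.

2.33 g/L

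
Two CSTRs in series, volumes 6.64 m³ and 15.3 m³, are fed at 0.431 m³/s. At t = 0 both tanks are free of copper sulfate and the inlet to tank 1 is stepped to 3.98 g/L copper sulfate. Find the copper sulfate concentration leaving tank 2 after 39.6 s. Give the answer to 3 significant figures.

Time constants: τᵢ = Vᵢ/Q for each well-mixed tank.
τ₁ = 6.64/0.431 = 15.406 s; τ₂ = 15.3/0.431 = 35.499 s.
Tank 1: C₁ = C_in(1 − e^(−t/τ₁)). Tank 2 (τ₁ ≠ τ₂): C₂ = C_in[1 − (τ₁ e^(−t/τ₁) − τ₂ e^(−t/τ₂))/(τ₁ − τ₂)].
At t = 39.6: e^(−t/τ₁) = 0.076503, e^(−t/τ₂) = 0.32774.
C₂ = 3.98·[1 − (15.406·0.076503 − 35.499·0.32774)/(-20.093)] = 3.98·0.47962 = 1.9089 g/L.

1.91 g/L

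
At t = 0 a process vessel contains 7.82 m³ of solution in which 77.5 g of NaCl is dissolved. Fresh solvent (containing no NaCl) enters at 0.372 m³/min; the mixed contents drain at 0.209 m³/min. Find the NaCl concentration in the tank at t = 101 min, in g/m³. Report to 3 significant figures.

0.747 g/m³

Let m(t) be the amount of NaCl. Volume: V(t) = V₀ + (Q_in − Q_out) t = 7.82 + 0.16300 t; V(101) = 24.283 m³.
Species balance (pure solvent in): dm/dt = −Q_out · m/V(t).
Separate: dm/m = −Q_out dt/V(t) ⇒ ln(m/m₀) = −(Q_out/(Q_in−Q_out)) ln(V/V₀).
m = m₀ (V₀/V)^(Q_out/(Q_in−Q_out)) = 77.5 × (7.82/24.283)^(1.2822) = 18.127 g.
C = m/V = 18.127/24.283 = 0.74650 g/m³.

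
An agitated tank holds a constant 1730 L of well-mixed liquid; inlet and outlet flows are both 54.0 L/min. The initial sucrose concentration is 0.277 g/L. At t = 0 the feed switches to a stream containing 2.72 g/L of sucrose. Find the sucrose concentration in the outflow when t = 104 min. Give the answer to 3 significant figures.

Transient balance on the dissolved component: V dC/dt = Q(C_in − C).
So dC/dt = (C_in − C)/τ with τ = V/Q = 1730/54.0 = 32.037 min.
C approaches C_in exponentially: C(t) = C_in + (C₀ − C_in) e^(−t/τ).
C(104) = 2.72 + (0.277 − 2.72)·e^(−104/32.037) = 2.72 + (-2.4430)·0.038920 = 2.6249 g/L.

2.62 g/L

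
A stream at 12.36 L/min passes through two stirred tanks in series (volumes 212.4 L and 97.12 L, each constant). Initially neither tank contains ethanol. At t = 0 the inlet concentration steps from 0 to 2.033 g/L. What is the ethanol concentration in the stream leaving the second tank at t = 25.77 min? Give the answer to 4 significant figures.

Time constants: τᵢ = Vᵢ/Q for each well-mixed tank.
τ₁ = 212.4/12.36 = 17.1845 min; τ₂ = 97.12/12.36 = 7.85761 min.
Tank 1: C₁ = C_in(1 − e^(−t/τ₁)). Tank 2 (τ₁ ≠ τ₂): C₂ = C_in[1 − (τ₁ e^(−t/τ₁) − τ₂ e^(−t/τ₂))/(τ₁ − τ₂)].
At t = 25.77: e^(−t/τ₁) = 0.223217, e^(−t/τ₂) = 0.0376424.
C₂ = 2.033·[1 − (17.1845·0.223217 − 7.85761·0.0376424)/(9.32686)] = 2.033·0.620442 = 1.26136 g/L.

1.261 g/L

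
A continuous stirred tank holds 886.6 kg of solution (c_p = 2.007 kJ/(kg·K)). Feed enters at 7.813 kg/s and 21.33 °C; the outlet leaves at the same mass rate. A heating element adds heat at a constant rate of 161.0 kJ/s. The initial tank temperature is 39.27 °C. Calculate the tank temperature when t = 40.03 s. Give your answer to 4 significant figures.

36.99 °C

M c_p dT/dt = ṁ c_p (T_in − T) + Q̇.
Rearrange: dT/dt = (T_ss − T)/τ with τ = M/ṁ = 113.478 s and T_ss = T_in + Q̇/(ṁ c_p) = 31.5974 °C.
Integrating: T(t) = T_ss + (T₀ − T_ss) e^(−t/τ).
T(40.03) = 31.5974 + (7.67260)·e^(−40.03/113.478) = 31.5974 + (7.67260)·0.702748 = 36.9893 °C.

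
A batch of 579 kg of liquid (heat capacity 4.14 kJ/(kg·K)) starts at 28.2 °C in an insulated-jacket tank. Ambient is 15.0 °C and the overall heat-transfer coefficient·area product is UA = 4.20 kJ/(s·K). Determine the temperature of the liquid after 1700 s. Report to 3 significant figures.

15.7 °C

M c_p dT/dt = −UA(T − T_amb).
dT/dt = (T_ss − T)/τ with T_ss = T_amb = 15.000 °C, τ = M c_p/UA = 579·4.14/4.20 = 570.73 s.
Solution: T(t) = T_ss + (T₀ − T_ss) e^(−t/τ).
T(1700) = 15.000 + (13.200)·0.050862 = 15.671 °C.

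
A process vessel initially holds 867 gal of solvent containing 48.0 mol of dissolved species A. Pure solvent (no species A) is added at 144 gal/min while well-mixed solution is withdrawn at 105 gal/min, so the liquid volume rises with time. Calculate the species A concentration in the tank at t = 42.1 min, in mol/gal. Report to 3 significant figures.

Let m(t) be the amount of species A. Volume: V(t) = V₀ + (Q_in − Q_out) t = 867 + 39.000 t; V(42.1) = 2508.9 gal.
Species balance (pure solvent in): dm/dt = −Q_out · m/V(t).
Separate: dm/m = −Q_out dt/V(t) ⇒ ln(m/m₀) = −(Q_out/(Q_in−Q_out)) ln(V/V₀).
m = m₀ (V₀/V)^(Q_out/(Q_in−Q_out)) = 48.0 × (867/2508.9)^(2.6923) = 2.7469 mol.
C = m/V = 2.7469/2508.9 = 0.0010948 mol/gal.

0.00109 mol/gal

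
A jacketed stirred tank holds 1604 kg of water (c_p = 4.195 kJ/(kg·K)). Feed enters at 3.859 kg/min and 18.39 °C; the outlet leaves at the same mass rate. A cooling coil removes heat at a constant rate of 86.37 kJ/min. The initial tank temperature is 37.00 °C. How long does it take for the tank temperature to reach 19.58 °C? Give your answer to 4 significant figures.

540.4 min

Energy balance: M c_p dT/dt = ṁ c_p (T_in − T) − 86.37.
τ = M/ṁ = 415.652 min; T_ss = T_in − Q̇/(ṁ c_p) = 13.0547 °C.
T(t) = T_ss + (T₀ − T_ss) e^(−t/τ). Set T = 19.58:
e^(−t/τ) = (19.58 − 13.0547)/(37.00 − 13.0547) = 0.272508
t = −415.652 · ln(0.272508) = 540.384 min.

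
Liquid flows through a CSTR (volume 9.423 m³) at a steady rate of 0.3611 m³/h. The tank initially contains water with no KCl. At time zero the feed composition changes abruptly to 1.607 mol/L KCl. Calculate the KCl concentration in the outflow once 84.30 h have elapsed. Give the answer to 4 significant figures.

Accumulation = in − out for the solute gives V dC/dt = Q(C_in − C).
So dC/dt = (C_in − C)/τ with τ = V/Q = 9.423/0.3611 = 26.0953 h.
C approaches C_in exponentially: C(t) = C_in + (C₀ − C_in) e^(−t/τ).
C(84.30) = 1.607 + (0 − 1.607)·e^(−84.30/26.0953) = 1.607 + (-1.60700)·0.0395389 = 1.54346 mol/L.

1.543 mol/L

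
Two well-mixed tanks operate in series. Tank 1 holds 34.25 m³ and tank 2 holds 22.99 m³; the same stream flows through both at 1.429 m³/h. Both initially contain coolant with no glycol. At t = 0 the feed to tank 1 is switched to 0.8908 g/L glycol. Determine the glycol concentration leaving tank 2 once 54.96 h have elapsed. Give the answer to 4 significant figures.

0.6770 g/L

Species balance on tank i: dCᵢ/dt = (Cᵢ₋₁ − Cᵢ)/τᵢ with τᵢ = Vᵢ/Q.
τ₁ = 34.25/1.429 = 23.9678 h; τ₂ = 22.99/1.429 = 16.0882 h.
Solving the cascade with C₁(0)=C₂(0)=0 gives C₂(t) = C_in[1 − (τ₁ e^(−t/τ₁) − τ₂ e^(−t/τ₂))/(τ₁ − τ₂)].
At t = 54.96: e^(−t/τ₁) = 0.100955, e^(−t/τ₂) = 0.0328378.
C₂ = 0.8908·[1 − (23.9678·0.100955 − 16.0882·0.0328378)/(7.87964)] = 0.8908·0.759966 = 0.676978 g/L.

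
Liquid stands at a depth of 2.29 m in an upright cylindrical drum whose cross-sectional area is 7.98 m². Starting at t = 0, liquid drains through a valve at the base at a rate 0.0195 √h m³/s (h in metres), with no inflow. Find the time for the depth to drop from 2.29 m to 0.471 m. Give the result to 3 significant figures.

677 s

With no inflow, A dh/dt = −0.0195 √h.
This is separable: 2 d(√h)/dt = −0.0195/A, so √h = √h₀ − (0.0195/(2A)) t.
t = 2A(√h₀ − √h)/0.0195 = 2·7.98·(√2.29 − √0.471)/0.0195
  = 15.960 × (1.5133 − 0.68629) / 0.0195 = 676.85 s.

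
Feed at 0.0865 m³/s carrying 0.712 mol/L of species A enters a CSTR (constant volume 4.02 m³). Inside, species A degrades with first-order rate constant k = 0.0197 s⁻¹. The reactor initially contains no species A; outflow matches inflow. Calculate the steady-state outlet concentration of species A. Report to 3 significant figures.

V dC/dt = Q(C_in − C) − k V C.
At steady state: 0 = Q C_in − (Q + kV) C_ss, so C_ss = Q C_in/(Q + kV).
C_ss = 0.0865·0.712/(0.0865 + 0.0197·4.02) = 0.061588/0.16569 = 0.37170 mol/L.

0.372 mol/L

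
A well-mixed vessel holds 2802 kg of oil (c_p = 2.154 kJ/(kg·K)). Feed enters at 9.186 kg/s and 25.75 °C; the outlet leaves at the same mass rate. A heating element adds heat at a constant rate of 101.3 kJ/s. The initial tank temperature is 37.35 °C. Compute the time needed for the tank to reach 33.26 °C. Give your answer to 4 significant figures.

M c_p dT/dt = ṁ c_p (T_in − T) + Q̇.
τ = M/ṁ = 305.029 s; T_ss = T_in + Q̇/(ṁ c_p) = 30.8696 °C.
T(t) = T_ss + (T₀ − T_ss) e^(−t/τ). Set T = 33.26:
e^(−t/τ) = (33.26 − 30.8696)/(37.35 − 30.8696) = 0.368865
t = −305.029 · ln(0.368865) = 304.214 s.

304.2 s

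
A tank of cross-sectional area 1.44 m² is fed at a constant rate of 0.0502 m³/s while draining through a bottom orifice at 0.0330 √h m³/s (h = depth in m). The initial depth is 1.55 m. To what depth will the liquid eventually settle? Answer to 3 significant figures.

Level balance: A dh/dt = 0.0502 − 0.0330 √h. Setting dh/dt = 0:
Q_in = 0.0330 √h_ss ⇒ √h_ss = 0.0502/0.0330 = 1.5212.
h_ss = 1.5212² = 2.3141 m. (Since h₀ = 1.55 m < h_ss, the level will rise toward this value.)

2.31 m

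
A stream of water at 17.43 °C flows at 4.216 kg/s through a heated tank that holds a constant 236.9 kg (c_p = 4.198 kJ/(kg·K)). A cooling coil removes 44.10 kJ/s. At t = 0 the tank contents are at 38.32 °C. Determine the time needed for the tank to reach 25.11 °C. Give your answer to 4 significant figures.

46.77 s

First-law balance (no shaft work): M c_p dT/dt = ṁ c_p (T_in − T) − 44.10.
τ = M/ṁ = 56.1907 s; T_ss = T_in − Q̇/(ṁ c_p) = 14.9383 °C.
T(t) = T_ss + (T₀ − T_ss) e^(−t/τ). Set T = 25.11:
e^(−t/τ) = (25.11 − 14.9383)/(38.32 − 14.9383) = 0.435028
t = −56.1907 · ln(0.435028) = 46.7700 s.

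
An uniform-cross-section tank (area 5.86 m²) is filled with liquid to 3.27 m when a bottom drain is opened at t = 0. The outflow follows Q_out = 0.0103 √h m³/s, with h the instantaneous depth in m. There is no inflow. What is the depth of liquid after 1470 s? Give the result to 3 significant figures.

0.267 m

A dh/dt = −Q_out = −0.0103 √h.
∫ h^(−1/2) dh = −(0.0103/A) ∫ dt, giving 2√h = 2√h₀ − (0.0103/A) t.
√h = √3.27 − 0.0103·1470/(2·5.86) = 1.8083 − 1.2919 = 0.51642.
h = 0.51642² = 0.26669 m.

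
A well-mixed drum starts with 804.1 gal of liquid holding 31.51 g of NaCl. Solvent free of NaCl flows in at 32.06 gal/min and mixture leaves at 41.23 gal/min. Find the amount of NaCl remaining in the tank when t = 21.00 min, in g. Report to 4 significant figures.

Total volume: dV/dt = Q_in − Q_out = -9.17000 gal/min, so V(t) = 804.1 − 9.17000 t and V(21.00) = 611.530 gal.
Species balance (pure solvent in): dm/dt = −Q_out · m/V(t).
dm/m = −Q_out dt/(V₀ − 9.17000 t); integrating gives ln(m/m₀) = −(Q_out/(Q_in−Q_out)) ln(V/V₀).
m = m₀ (V₀/V)^(Q_out/(Q_in−Q_out)) = 31.51 × (804.1/611.530)^(-4.49618) = 9.20210 g.

9.202 g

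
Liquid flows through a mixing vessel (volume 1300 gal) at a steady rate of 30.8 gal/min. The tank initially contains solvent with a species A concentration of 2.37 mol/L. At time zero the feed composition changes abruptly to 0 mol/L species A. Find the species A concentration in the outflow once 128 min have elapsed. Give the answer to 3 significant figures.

Species balance on the tank: V dC/dt = Q(C_in − C).
Time constant τ = V/Q = 1300/30.8 = 42.208 min.
This is linear first-order; C(t) = C_in + (C₀ − C_in) e^(−t/τ).
C(128) = 0 + (2.37 − 0)·e^(−128/42.208) = 0 + (2.3700)·0.048189 = 0.11421 mol/L.

0.114 mol/L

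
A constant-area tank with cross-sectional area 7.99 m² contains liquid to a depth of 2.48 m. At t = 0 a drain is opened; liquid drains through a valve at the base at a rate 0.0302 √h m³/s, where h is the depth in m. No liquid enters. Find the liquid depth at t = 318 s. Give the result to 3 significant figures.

A dh/dt = −Q_out = −0.0302 √h.
Separate and integrate: 2(√h − √h₀) = −(0.0302/A) t.
√h = √2.48 − 0.0302·318/(2·7.99) = 1.5748 − 0.60098 = 0.97383.
h = 0.97383² = 0.94834 m.

0.948 m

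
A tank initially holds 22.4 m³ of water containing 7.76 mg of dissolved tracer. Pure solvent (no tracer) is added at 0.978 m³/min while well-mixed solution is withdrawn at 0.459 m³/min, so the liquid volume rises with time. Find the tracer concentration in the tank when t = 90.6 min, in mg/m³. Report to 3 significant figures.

Total volume: dV/dt = Q_in − Q_out = 0.51900 m³/min, so V(t) = 22.4 + 0.51900 t and V(90.6) = 69.421 m³.
Solute balance: dm/dt = 0 − Q_out C = −Q_out m/V(t).
Separate: dm/m = −Q_out dt/V(t) ⇒ ln(m/m₀) = −(Q_out/(Q_in−Q_out)) ln(V/V₀).
m = m₀ (V₀/V)^(Q_out/(Q_in−Q_out)) = 7.76 × (22.4/69.421)^(0.88439) = 2.8537 mg.
C = m/V = 2.8537/69.421 = 0.041107 mg/m³.

0.0411 mg/m³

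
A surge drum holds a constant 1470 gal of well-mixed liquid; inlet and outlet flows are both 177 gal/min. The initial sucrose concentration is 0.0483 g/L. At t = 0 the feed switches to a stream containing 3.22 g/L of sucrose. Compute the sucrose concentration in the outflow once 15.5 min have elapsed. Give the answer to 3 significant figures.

Accumulation = in − out for the solute gives V dC/dt = Q(C_in − C).
Time constant τ = V/Q = 1470/177 = 8.3051 min.
C approaches C_in exponentially: C(t) = C_in + (C₀ − C_in) e^(−t/τ).
C(15.5) = 3.22 + (0.0483 − 3.22)·e^(−15.5/8.3051) = 3.22 + (-3.1717)·0.15469 = 2.7294 g/L.

2.73 g/L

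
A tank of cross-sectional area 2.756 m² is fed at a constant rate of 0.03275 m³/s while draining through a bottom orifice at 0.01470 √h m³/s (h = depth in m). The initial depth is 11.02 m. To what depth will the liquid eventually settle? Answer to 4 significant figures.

4.963 m

Level balance: A dh/dt = 0.03275 − 0.01470 √h. Setting dh/dt = 0:
Q_in = 0.01470 √h_ss ⇒ √h_ss = 0.03275/0.01470 = 2.22789.
h_ss = 2.22789² = 4.96350 m. (Since h₀ = 11.02 m > h_ss, the level will fall toward this value.)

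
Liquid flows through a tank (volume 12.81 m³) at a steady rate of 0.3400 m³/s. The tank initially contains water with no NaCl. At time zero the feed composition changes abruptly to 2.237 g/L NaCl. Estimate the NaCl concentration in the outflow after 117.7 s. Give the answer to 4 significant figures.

2.139 g/L

Species balance on the tank: V dC/dt = Q(C_in − C).
Rewrite as dC/dt + C/τ = C_in/τ, τ = V/Q = 37.6765 s.
Solution: C(t) = C_in + (C₀ − C_in) e^(−t/τ).
C(117.7) = 2.237 + (0 − 2.237)·e^(−117.7/37.6765) = 2.237 + (-2.23700)·0.0439824 = 2.13861 g/L.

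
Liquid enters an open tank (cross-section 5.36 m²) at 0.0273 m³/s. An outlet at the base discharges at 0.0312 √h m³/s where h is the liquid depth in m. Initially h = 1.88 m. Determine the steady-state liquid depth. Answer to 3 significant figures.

0.766 m

Accumulation of liquid (constant cross-section A): A dh/dt = Q_in − 0.0312 √h. At steady state dh/dt = 0:
Q_in = 0.0312 √h_ss ⇒ √h_ss = 0.0273/0.0312 = 0.87500.
h_ss = 0.87500² = 0.76563 m. (Since h₀ = 1.88 m > h_ss, the level will fall toward this value.)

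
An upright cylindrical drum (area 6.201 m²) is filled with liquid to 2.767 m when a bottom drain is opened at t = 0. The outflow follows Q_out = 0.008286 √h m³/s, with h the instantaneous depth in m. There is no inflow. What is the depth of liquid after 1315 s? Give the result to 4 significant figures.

0.6160 m

Accumulation of liquid (constant cross-section A): A dh/dt = −0.008286 √h.
Separate and integrate: 2(√h − √h₀) = −(0.008286/A) t.
√h = √2.767 − 0.008286·1315/(2·6.201) = 1.66343 − 0.878575 = 0.784855.
h = 0.784855² = 0.615997 m.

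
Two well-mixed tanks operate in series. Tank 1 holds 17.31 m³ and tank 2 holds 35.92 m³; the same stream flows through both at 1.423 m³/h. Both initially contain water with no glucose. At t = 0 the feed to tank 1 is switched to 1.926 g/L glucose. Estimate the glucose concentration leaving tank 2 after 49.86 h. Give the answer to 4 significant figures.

1.440 g/L

Time constants: τᵢ = Vᵢ/Q for each well-mixed tank.
τ₁ = 17.31/1.423 = 12.1644 h; τ₂ = 35.92/1.423 = 25.2424 h.
Tank 1: C₁ = C_in(1 − e^(−t/τ₁)). Tank 2 (τ₁ ≠ τ₂): C₂ = C_in[1 − (τ₁ e^(−t/τ₁) − τ₂ e^(−t/τ₂))/(τ₁ − τ₂)].
At t = 49.86: e^(−t/τ₁) = 0.0165920, e^(−t/τ₂) = 0.138727.
C₂ = 1.926·[1 − (12.1644·0.0165920 − 25.2424·0.138727)/(-13.0780)] = 1.926·0.747669 = 1.44001 g/L.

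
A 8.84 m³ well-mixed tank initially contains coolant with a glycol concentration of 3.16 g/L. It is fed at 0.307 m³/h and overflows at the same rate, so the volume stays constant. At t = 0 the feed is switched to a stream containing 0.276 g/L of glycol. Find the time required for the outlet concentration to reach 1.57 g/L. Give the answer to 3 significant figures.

23.1 h

Species balance: V dC/dt = Q(C_in − C) ⇒ τ = V/Q = 28.795 h.
C(t) = C_in + (C₀ − C_in) e^(−t/τ). Set C = 1.57 and solve for t:
e^(−t/τ) = (C − C_in)/(C₀ − C_in) = (1.57 − 0.276)/(3.16 − 0.276) = 0.44868
t = −τ ln(…) = 28.795 × 0.80144 = 23.077 h.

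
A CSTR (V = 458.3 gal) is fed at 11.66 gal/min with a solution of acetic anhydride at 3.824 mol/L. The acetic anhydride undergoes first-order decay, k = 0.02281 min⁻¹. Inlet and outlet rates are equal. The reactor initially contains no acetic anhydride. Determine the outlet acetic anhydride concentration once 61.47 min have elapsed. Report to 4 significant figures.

1.912 mol/L

Accumulation = in − out − consumed: V dC/dt = Q C_in − Q C − k V C.
This is linear with rate a = Q/V + k = 0.0482519 min⁻¹.
C_ss = Q C_in/(Q + kV) = 2.01629 mol/L; C(t) = C_ss + (C₀ − C_ss) e^(−a t).
C(61.47) = 2.01629 + (-2.01629)·e^(−0.0482519·61.47) = 2.01629 + (-2.01629)·0.0515068 = 1.91244 mol/L.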